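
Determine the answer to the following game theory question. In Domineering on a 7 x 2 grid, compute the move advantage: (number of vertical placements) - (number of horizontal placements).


Board is 7 x 2 (rows x cols).
Left (vertical) placements: (rows-1) * cols = 6 * 2 = 12
Right (horizontal) placements: rows * (cols-1) = 7 * 1 = 7
Advantage = Left - Right = 12 - 7 = 5

5


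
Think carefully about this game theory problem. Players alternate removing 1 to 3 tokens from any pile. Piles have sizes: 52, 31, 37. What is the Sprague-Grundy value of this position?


Subtraction set: {1, 2, 3}
For this subtraction set, G(n) = n mod 4 (period = max + 1 = 4).
Pile 1 (size 52): G(52) = 52 mod 4 = 0
Pile 2 (size 31): G(31) = 31 mod 4 = 3
Pile 3 (size 37): G(37) = 37 mod 4 = 1
Total Grundy value = XOR of all: 0 XOR 3 XOR 1 = 2

2


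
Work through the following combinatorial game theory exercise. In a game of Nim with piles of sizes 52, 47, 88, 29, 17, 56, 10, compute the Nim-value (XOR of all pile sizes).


We need the XOR (exclusive or) of all pile sizes.
After XOR-ing pile 1 (size 52): 0 XOR 52 = 52
After XOR-ing pile 2 (size 47): 52 XOR 47 = 27
After XOR-ing pile 3 (size 88): 27 XOR 88 = 67
After XOR-ing pile 4 (size 29): 67 XOR 29 = 94
After XOR-ing pile 5 (size 17): 94 XOR 17 = 79
After XOR-ing pile 6 (size 56): 79 XOR 56 = 119
After XOR-ing pile 7 (size 10): 119 XOR 10 = 125
The Nim-value of this position is 125.

125


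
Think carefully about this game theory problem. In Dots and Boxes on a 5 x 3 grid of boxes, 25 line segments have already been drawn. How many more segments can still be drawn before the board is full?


Grid: 5 x 3 boxes, i.e. 6 rows and 4 columns of dots.
Horizontal edges: (rows + 1) * cols = 6 * 3 = 18
Vertical edges: rows * (cols + 1) = 5 * 4 = 20
Total edges: 18 + 20 = 38
Edges drawn: 25
Remaining: 38 - 25 = 13

13


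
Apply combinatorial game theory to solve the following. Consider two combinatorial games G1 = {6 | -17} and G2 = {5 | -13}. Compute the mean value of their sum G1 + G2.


G1 = {6 | -17}, G2 = {5 | -13}
Each is a switch {a | b} with numbers a > b; its mean value is (a + b)/2, and mean value is additive over game sums: m(G1 + G2) = m(G1) + m(G2).
Mean of G1 = (6 + (-17))/2 = -11/2 = -11/2
Mean of G2 = (5 + (-13))/2 = -8/2 = -4
Mean of G1 + G2 = -11/2 + -4 = -19/2

-19/2


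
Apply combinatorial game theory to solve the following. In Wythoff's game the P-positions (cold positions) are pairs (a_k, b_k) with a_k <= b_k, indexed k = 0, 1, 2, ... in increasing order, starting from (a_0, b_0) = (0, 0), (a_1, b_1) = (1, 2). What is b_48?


By Wythoff's theorem, a_k = floor(k * phi) and b_k = floor(k * phi^2) = a_k + k, where phi = (1 + sqrt(5))/2 is the golden ratio.
phi = (1 + sqrt(5))/2 = 1.618034
phi^2 = phi + 1 = 2.618034
k = 48
k * phi^2 = 48 * 2.618034 = 125.665631
b_48 = floor(k * phi^2) = 125 (check: a_48 + k = 77 + 48 = 125)

125


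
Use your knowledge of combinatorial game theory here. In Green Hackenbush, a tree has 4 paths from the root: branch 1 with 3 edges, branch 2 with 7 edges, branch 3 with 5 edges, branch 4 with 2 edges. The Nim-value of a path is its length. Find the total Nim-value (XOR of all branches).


The tree has 4 branches from the ground vertex.
In Green Hackenbush, the Nim-value of a simple path of length k is k.
Branch 1: length 3, Nim-value = 3
Branch 2: length 7, Nim-value = 7
Branch 3: length 5, Nim-value = 5
Branch 4: length 2, Nim-value = 2
Total Nim-value = XOR of all branch values:
0 XOR 3 = 3
3 XOR 7 = 4
4 XOR 5 = 1
1 XOR 2 = 3
Nim-value of the tree = 3

3


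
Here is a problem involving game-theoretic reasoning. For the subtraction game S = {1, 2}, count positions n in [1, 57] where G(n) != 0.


Subtraction set S = {1, 2}, so G(n) = n mod 3.
G(n) = 0 when n is a multiple of 3.
Multiples of 3 in [1, 57]: 19
N-positions (nonzero Grundy) = 57 - 19 = 38

38


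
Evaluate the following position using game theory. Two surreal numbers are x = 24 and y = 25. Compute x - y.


x = 24, y = 25
x - y = 24 - 25 = -1

-1


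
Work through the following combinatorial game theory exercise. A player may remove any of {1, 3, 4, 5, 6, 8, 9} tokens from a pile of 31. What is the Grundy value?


The subtraction set is S = {1, 3, 4, 5, 6, 8, 9}.
G(k) = mex{ G(k - s) : s in S, s <= k }. We compute iteratively: G(0) = 0.
G(1) = mex({0}) = 1
G(2) = mex({1}) = 0
G(3) = mex({0}) = 1
G(4) = mex({0, 1}) = 2
G(5) = mex({0, 1, 2}) = 3
G(6) = mex({0, 1, 3}) = 2
G(7) = mex({0, 1, 2}) = 3
G(8) = mex({0, 1, 2, 3}) = 4
G(9) = mex({0, 1, 2, 3, 4}) = 5
G(10) = mex({0, 1, 2, 3, 5}) = 4
G(11) = mex({0, 1, 2, 3, 4}) = 5
G(12) = mex({1, 2, 3, 4, 5}) = 0
G(13) = mex({0, 2, 3, 4, 5}) = 1
G(14) = mex({1, 2, 3, 4, 5}) = 0
G(15) = mex({0, 2, 3, 4, 5}) = 1
G(16) = mex({0, 1, 3, 4, 5}) = 2
G(17) = mex({0, 1, 2, 4, 5}) = 3
G(18) = mex({0, 1, 3, 4, 5}) = 2
G(19) = mex({0, 1, 2, 4, 5}) = 3
G(20) = mex({0, 1, 2, 3, 5}) = 4
Observe that G(12)..G(20) = 0, 1, 0, 1, 2, 3, 2, 3, 4 repeats G(0)..G(8) = 0, 1, 0, 1, 2, 3, 2, 3, 4.
For k >= max(S) = 9, G(k) is determined by the previous 9 values G(k-9)..G(k-1); a window of 9 consecutive values has recurred shifted by 12, so by induction G(k + 12) = G(k) for all k >= 0: the sequence is periodic from the start with period 12.
One period: G(0..11) = 0, 1, 0, 1, 2, 3, 2, 3, 4, 5, 4, 5.
31 mod 12 = 7, so G(31) = G(7) = 3.

3


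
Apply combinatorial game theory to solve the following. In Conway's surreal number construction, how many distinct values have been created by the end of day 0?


Day 0: {|} = 0 is born. Count = 1.
Day n: the number of surreal numbers born by day n is 2^(n+1) - 1.
By day 0: 2^1 - 1 = 1
By day 0: 1 surreal numbers.

1


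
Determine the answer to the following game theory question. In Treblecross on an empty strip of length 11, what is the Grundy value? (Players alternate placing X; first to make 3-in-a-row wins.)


Treblecross: place X on empty cells; 3-in-a-row wins.
Playing within two cells of an existing X lets the opponent win at once, so sensible play treats the cells i-2..i+2 around each X as dead. The player left with no safe cell loses, so this is a normal-play take-away game on strips of safe cells.
Placing X at cell i (0-indexed) of a strip of k safe cells leaves independent strips of sizes max(0, i-2) and max(0, k-i-3). Hence G(k) = mex{ G(max(0,i-2)) XOR G(max(0,k-i-3)) : 0 <= i < k }, with G(0) = 0.
G(1): splits (0,0):0^0=0 -> mex({0}) = 1
G(2): splits (0,0):0^0=0 -> mex({0}) = 1
G(3): splits (0,0):0^0=0 -> mex({0}) = 1
G(4): splits (0,1):0^1=1 (0,0):0^0=0 -> mex({0, 1}) = 2
G(5): splits (0,2):0^1=1 (0,1):0^1=1 (0,0):0^0=0 -> mex({0, 1}) = 2
G(6) = mex({1}) = 0
G(7) = mex({0, 1, 2}) = 3
G(8) = mex({0, 1, 2}) = 3
G(9) = mex({0, 2}) = 1
G(10) = mex({0, 2, 3}) = 1
G(11) = mex({0, 3}) = 1
Therefore G(11) = 1.

1


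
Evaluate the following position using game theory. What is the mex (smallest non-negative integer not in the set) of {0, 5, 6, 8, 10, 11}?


Set = {0, 5, 6, 8, 10, 11}
0 is in the set.
1 is NOT in the set. This is the mex.
mex = 1

1


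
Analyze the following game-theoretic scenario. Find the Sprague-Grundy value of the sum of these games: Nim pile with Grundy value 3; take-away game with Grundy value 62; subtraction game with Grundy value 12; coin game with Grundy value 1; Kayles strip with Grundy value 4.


By the Sprague-Grundy theorem, the Grundy value of a sum of games is the XOR of individual Grundy values.
Nim pile: Grundy value = 3. Running XOR: 0 XOR 3 = 3
take-away game: Grundy value = 62. Running XOR: 3 XOR 62 = 61
subtraction game: Grundy value = 12. Running XOR: 61 XOR 12 = 49
coin game: Grundy value = 1. Running XOR: 49 XOR 1 = 48
Kayles strip: Grundy value = 4. Running XOR: 48 XOR 4 = 52
The combined Grundy value is 52.

52


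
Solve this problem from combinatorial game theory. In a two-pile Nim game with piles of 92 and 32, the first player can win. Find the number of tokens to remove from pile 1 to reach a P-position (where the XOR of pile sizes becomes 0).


Piles: 92 and 32
Current XOR: 92 XOR 32 = 124 (non-zero, so this is an N-position).
To make the XOR zero, we need to find a move that balances the piles.
For pile 1 (size 92): target = 92 XOR 124 = 32
We reduce pile 1 from 92 to 32.
Tokens removed: 92 - 32 = 60
Verification: 32 XOR 32 = 0

60


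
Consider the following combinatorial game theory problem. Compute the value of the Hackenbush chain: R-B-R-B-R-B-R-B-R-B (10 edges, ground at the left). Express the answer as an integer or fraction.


Edges (from ground): R-B-R-B-R-B-R-B-R-B
By Berlekamp's sign-expansion rule, a Blue-Red Hackenbush stalk has the value of the surreal number whose sign sequence is the edge sequence with B -> + and R -> -.
Sign sequence: -+-+-+-+-+
Trace the sign expansion in the surreal number tree, starting from 0:
Edge 1: R (sign -) -> bounds (-inf, 0), value = -1
Edge 2: B (sign +) -> bounds (-1, 0), value = -1/2
Edge 3: R (sign -) -> bounds (-1, -1/2), value = -3/4
Edge 4: B (sign +) -> bounds (-3/4, -1/2), value = -5/8
Edge 5: R (sign -) -> bounds (-3/4, -5/8), value = -11/16
Edge 6: B (sign +) -> bounds (-11/16, -5/8), value = -21/32
Edge 7: R (sign -) -> bounds (-11/16, -21/32), value = -43/64
Edge 8: B (sign +) -> bounds (-43/64, -21/32), value = -85/128
Edge 9: R (sign -) -> bounds (-43/64, -85/128), value = -171/256
Edge 10: B (sign +) -> bounds (-171/256, -85/128), value = -341/512
Game value = -341/512

-341/512


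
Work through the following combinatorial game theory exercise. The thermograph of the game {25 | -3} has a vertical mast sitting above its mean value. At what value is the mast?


Game = {25 | -3}, a switch {a | b} with numbers a > b.
Its thermograph has left wall a - t and right wall b + t, which meet at t = (a - b)/2, where both equal (a + b)/2. So the mast (mean value) is at (a + b)/2.
Mean = (25 + (-3))/2 = 22/2 = 11

11


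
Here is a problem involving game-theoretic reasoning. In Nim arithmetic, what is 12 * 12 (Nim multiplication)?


Nim multiplication is bilinear over XOR: (u XOR v) * w = (u*w) XOR (v*w).
So we split each operand into its bit components and XOR the pairwise Nim products.
12 = 4 + 8 (as XOR of powers of 2).
12 = 4 + 8 (as XOR of powers of 2).
Using the standard Nim-product table on single bits:
  2*2 = 3,   2*4 = 8,   2*8 = 12,
  4*4 = 6,   4*8 = 11,  8*8 = 13,
and  1*x = x (identity), k*l = l*k (commutative).
Pairwise Nim products:
  4 * 4 = 6
  4 * 8 = 11
  8 * 4 = 11
  8 * 8 = 13
XOR them: 6 XOR 11 XOR 11 XOR 13 = 11.
Result: 12 * 12 = 11 (in Nim).

11


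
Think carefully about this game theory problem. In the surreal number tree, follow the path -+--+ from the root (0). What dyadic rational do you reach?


Sign expansion: -+--+
Rule: track bounds (lo, hi), initially (-inf, +inf). On '+', the current value becomes lo and we move to the simplest number in (value, hi): value + 1 if hi = +inf, otherwise the midpoint (value + hi)/2. On '-', the current value becomes hi and we move to value - 1 if lo = -inf, otherwise the midpoint (lo + value)/2.
Start at 0.
Step 1: sign = -, move left. Bounds: (-inf, 0). Value = -1
Step 2: sign = +, move right. Bounds: (-1, 0). Value = -1/2
Step 3: sign = -, move left. Bounds: (-1, -1/2). Value = -3/4
Step 4: sign = -, move left. Bounds: (-1, -3/4). Value = -7/8
Step 5: sign = +, move right. Bounds: (-7/8, -3/4). Value = -13/16
The surreal number with sign expansion -+--+ is -13/16.

-13/16


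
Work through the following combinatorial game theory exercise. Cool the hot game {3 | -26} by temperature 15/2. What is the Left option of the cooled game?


Original game: {3 | -26} (a switch {a | b} with a > b).
Cooling by t (for t below the temperature (a - b)/2 = 29/2) taxes each move by t: {a | b} cooled by t is {a - t | b + t}.
Cooling amount: t = 15/2
Cooled Left option: 3 - 15/2 = -9/2
Cooled Right option: -26 + 15/2 = -37/2
Cooled game: {-9/2 | -37/2}
Left option = -9/2

-9/2


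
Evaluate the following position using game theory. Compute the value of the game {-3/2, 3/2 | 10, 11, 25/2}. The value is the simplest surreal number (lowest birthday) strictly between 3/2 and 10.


Left options: {-3/2, 3/2}, max = 3/2
Right options: {10, 11, 25/2}, min = 10
All options are numbers and max(Left) < min(Right), so by the simplicity theorem the value is the simplest (earliest-born) number strictly between 3/2 and 10.
Integers 2 through 9 all lie strictly between 3/2 and 10.
Among integers, the simplest (lowest birthday = smallest |n|; 0 is born on day 0, +-n on day n) is 2.
No non-integer in the interval can be simpler: if x is a non-integer in the interval, then floor(x) or ceil(x) also lies in the interval (the interval contains an integer), and both are proper prefixes of x's sign expansion, i.e. born earlier. So the game value is 2.
Game value = 2

2


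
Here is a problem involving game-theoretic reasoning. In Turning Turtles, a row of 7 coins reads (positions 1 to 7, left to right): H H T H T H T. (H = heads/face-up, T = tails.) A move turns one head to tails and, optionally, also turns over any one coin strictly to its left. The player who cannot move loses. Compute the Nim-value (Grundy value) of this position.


Coins: H H T H T H T
Key fact: a single head at position k behaves exactly like a Nim heap of size k (turning it to T and optionally flipping a coin at j < k corresponds to moving the heap from k to j, or to 0), and heads combine as a disjunctive sum (two heads at the same place would cancel, matching j XOR j = 0). So the Nim-value is the XOR of the 1-indexed positions of the heads.
Face-up positions (1-indexed): [1, 2, 4, 6]
XOR 0 with 1: 0 XOR 1 = 1
XOR 1 with 2: 1 XOR 2 = 3
XOR 3 with 4: 3 XOR 4 = 7
XOR 7 with 6: 7 XOR 6 = 1
Nim-value = 1

1


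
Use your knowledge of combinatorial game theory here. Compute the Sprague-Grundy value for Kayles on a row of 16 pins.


Kayles: a move removes 1 or 2 adjacent pins from a contiguous row.
Removing pins from a row of k leaves two independent rows (a, b) with a + b = k - 1 (one pin) or a + b = k - 2 (two pins); an end removal gives a = 0.
By Sprague-Grundy, G(k) = mex{ G(a) XOR G(b) } over all these splits. G(0) = 0.
G(1): splits (0,0):0^0=0 -> mex({0}) = 1
G(2): splits (0,1):0^1=1 (0,0):0^0=0 -> mex({0, 1}) = 2
G(3): splits (0,2):0^2=2 (1,1):1^1=0 (0,1):0^1=1 -> mex({0, 1, 2}) = 3
G(4): splits (0,3):0^3=3 (1,2):1^2=3 (0,2):0^2=2 (1,1):1^1=0 -> mex({0, 2, 3}) = 1
G(5): splits (0,4):0^1=1 (1,3):1^3=2 (2,2):2^2=0 (0,3):0^3=3 (1,2):1^2=3 -> mex({0, 1, 2, 3}) = 4
G(6) = mex({0, 1, 2, 4}) = 3
G(7) = mex({0, 1, 3, 4, 5}) = 2
G(8) = mex({0, 2, 3, 5, 6}) = 1
G(9) = mex({0, 1, 2, 3, 6, 7}) = 4
G(10) = mex({0, 1, 3, 4, 5, 7}) = 2
G(11) = mex({0, 1, 2, 3, 4, 5}) = 6
G(12) = mex({0, 1, 2, 3, 5, 6, 7}) = 4
G(13) = mex({0, 2, 3, 4, 6, 7}) = 1
G(14) = mex({0, 1, 4, 5, 6, 7}) = 2
G(15) = mex({0, 1, 2, 3, 4, 5, 6}) = 7
G(16) = mex({0, 2, 3, 5, 6, 7}) = 1
Therefore G(16) = 1.

1


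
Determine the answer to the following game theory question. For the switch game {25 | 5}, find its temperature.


The game is {25 | 5}, a switch {a | b} with numbers a > b.
Cooling {a | b} by t gives {a - t | b + t}, which stops being hot when a - t = b + t, i.e. at t = (a - b)/2. So the temperature of a switch is (a - b)/2.
Temperature = (Left option - Right option) / 2
= (25 - (5)) / 2
= 20 / 2
= 10

10


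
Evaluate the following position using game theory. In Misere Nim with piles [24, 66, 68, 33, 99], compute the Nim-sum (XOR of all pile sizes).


We need the XOR (exclusive or) of all pile sizes.
After XOR-ing pile 1 (size 24): 0 XOR 24 = 24
After XOR-ing pile 2 (size 66): 24 XOR 66 = 90
After XOR-ing pile 3 (size 68): 90 XOR 68 = 30
After XOR-ing pile 4 (size 33): 30 XOR 33 = 63
After XOR-ing pile 5 (size 99): 63 XOR 99 = 92
The Nim-value of this position is 92.

92


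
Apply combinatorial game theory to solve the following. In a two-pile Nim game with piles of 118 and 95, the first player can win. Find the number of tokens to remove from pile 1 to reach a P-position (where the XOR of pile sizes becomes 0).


Piles: 118 and 95
Current XOR: 118 XOR 95 = 41 (non-zero, so this is an N-position).
To make the XOR zero, we need to find a move that balances the piles.
For pile 1 (size 118): target = 118 XOR 41 = 95
We reduce pile 1 from 118 to 95.
Tokens removed: 118 - 95 = 23
Verification: 95 XOR 95 = 0

23


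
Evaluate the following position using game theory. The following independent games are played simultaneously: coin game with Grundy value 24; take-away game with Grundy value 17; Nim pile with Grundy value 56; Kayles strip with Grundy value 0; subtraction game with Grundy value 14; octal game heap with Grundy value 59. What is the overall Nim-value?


By the Sprague-Grundy theorem, the Grundy value of a sum of games is the XOR of individual Grundy values.
coin game: Grundy value = 24. Running XOR: 0 XOR 24 = 24
take-away game: Grundy value = 17. Running XOR: 24 XOR 17 = 9
Nim pile: Grundy value = 56. Running XOR: 9 XOR 56 = 49
Kayles strip: Grundy value = 0. Running XOR: 49 XOR 0 = 49
subtraction game: Grundy value = 14. Running XOR: 49 XOR 14 = 63
octal game heap: Grundy value = 59. Running XOR: 63 XOR 59 = 4
The combined Grundy value is 4.

4


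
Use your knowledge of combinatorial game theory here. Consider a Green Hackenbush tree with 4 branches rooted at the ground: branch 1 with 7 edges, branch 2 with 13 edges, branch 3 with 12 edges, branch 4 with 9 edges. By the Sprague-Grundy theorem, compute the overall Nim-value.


The tree has 4 branches from the ground vertex.
In Green Hackenbush, the Nim-value of a simple path of length k is k.
Branch 1: length 7, Nim-value = 7
Branch 2: length 13, Nim-value = 13
Branch 3: length 12, Nim-value = 12
Branch 4: length 9, Nim-value = 9
Total Nim-value = XOR of all branch values:
0 XOR 7 = 7
7 XOR 13 = 10
10 XOR 12 = 6
6 XOR 9 = 15
Nim-value of the tree = 15

15


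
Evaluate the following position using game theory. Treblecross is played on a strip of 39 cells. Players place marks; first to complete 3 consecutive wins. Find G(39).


Treblecross: place X on empty cells; 3-in-a-row wins.
Playing within two cells of an existing X lets the opponent win at once, so sensible play treats the cells i-2..i+2 around each X as dead. The player left with no safe cell loses, so this is a normal-play take-away game on strips of safe cells.
Placing X at cell i (0-indexed) of a strip of k safe cells leaves independent strips of sizes max(0, i-2) and max(0, k-i-3). Hence G(k) = mex{ G(max(0,i-2)) XOR G(max(0,k-i-3)) : 0 <= i < k }, with G(0) = 0.
G(1): splits (0,0):0^0=0 -> mex({0}) = 1
G(2): splits (0,0):0^0=0 -> mex({0}) = 1
G(3): splits (0,0):0^0=0 -> mex({0}) = 1
G(4): splits (0,1):0^1=1 (0,0):0^0=0 -> mex({0, 1}) = 2
G(5): splits (0,2):0^1=1 (0,1):0^1=1 (0,0):0^0=0 -> mex({0, 1}) = 2
G(6) = mex({1}) = 0
G(7) = mex({0, 1, 2}) = 3
G(8) = mex({0, 1, 2}) = 3
G(9) = mex({0, 2}) = 1
G(10) = mex({0, 2, 3}) = 1
G(11) = mex({0, 3}) = 1
G(12) = mex({1, 3}) = 0
G(13) = mex({0, 1, 2, 3}) = 4
G(14) = mex({0, 1, 2}) = 3
G(15) = mex({0, 1, 2}) = 3
G(16) = mex({0, 1, 2, 4}) = 3
G(17) = mex({0, 1, 3, 4}) = 2
G(18) = mex({0, 1, 3, 4}) = 2
G(19) = mex({0, 1, 3, 5}) = 2
G(20) = mex({0, 1, 2, 3, 5}) = 4
G(21) = mex({0, 1, 2, 3, 5}) = 4
G(22) = mex({1, 2, 6}) = 0
G(23) = mex({0, 1, 2, 3, 4, 6}) = 5
G(24) = mex({0, 1, 2, 3, 4}) = 5
G(25) = mex({0, 1, 3, 4, 7}) = 2
G(26) = mex({0, 1, 3, 4, 5, 7}) = 2
G(27) = mex({0, 1, 3, 5}) = 2
G(28) = mex({0, 1, 2, 5}) = 3
G(29) = mex({0, 1, 2, 4, 5, 6}) = 3
G(30) = mex({1, 2, 4, 6}) = 0
G(31) = mex({0, 1, 2, 3, 4, 6}) = 5
G(32) = mex({1, 2, 3, 4, 7}) = 0
G(33) = mex({0, 3, 7}) = 1
G(34) = mex({0, 2, 3, 5, 7}) = 1
G(35) = mex({0, 2, 3, 5, 6}) = 1
G(36) = mex({0, 1, 2, 5, 6}) = 3
G(37) = mex({0, 1, 2, 4, 5, 6}) = 3
G(38) = mex({0, 1, 2, 4}) = 3
G(39) = mex({0, 1, 2, 3, 4, 7}) = 5
Therefore G(39) = 5.

5


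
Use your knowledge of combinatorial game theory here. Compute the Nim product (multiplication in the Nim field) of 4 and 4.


Nim multiplication is bilinear over XOR: (u XOR v) * w = (u*w) XOR (v*w).
So we split each operand into its bit components and XOR the pairwise Nim products.
4 = 4 (as XOR of powers of 2).
4 = 4 (as XOR of powers of 2).
Using the standard Nim-product table on single bits:
  2*2 = 3,   2*4 = 8,   2*8 = 12,
  4*4 = 6,   4*8 = 11,  8*8 = 13,
and  1*x = x (identity), k*l = l*k (commutative).
Pairwise Nim products:
  4 * 4 = 6
XOR them: 6 = 6.
Result: 4 * 4 = 6 (in Nim).

6


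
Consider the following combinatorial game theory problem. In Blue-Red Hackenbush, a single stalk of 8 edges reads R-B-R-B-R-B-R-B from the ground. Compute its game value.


Edges (from ground): R-B-R-B-R-B-R-B
By Berlekamp's sign-expansion rule, a Blue-Red Hackenbush stalk has the value of the surreal number whose sign sequence is the edge sequence with B -> + and R -> -.
Sign sequence: -+-+-+-+
Trace the sign expansion in the surreal number tree, starting from 0:
Edge 1: R (sign -) -> bounds (-inf, 0), value = -1
Edge 2: B (sign +) -> bounds (-1, 0), value = -1/2
Edge 3: R (sign -) -> bounds (-1, -1/2), value = -3/4
Edge 4: B (sign +) -> bounds (-3/4, -1/2), value = -5/8
Edge 5: R (sign -) -> bounds (-3/4, -5/8), value = -11/16
Edge 6: B (sign +) -> bounds (-11/16, -5/8), value = -21/32
Edge 7: R (sign -) -> bounds (-11/16, -21/32), value = -43/64
Edge 8: B (sign +) -> bounds (-43/64, -21/32), value = -85/128
Game value = -85/128

-85/128


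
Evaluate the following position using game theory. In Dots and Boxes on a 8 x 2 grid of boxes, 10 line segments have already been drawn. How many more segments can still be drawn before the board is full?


Grid: 8 x 2 boxes, i.e. 9 rows and 3 columns of dots.
Horizontal edges: (rows + 1) * cols = 9 * 2 = 18
Vertical edges: rows * (cols + 1) = 8 * 3 = 24
Total edges: 18 + 24 = 42
Edges drawn: 10
Remaining: 42 - 10 = 32

32


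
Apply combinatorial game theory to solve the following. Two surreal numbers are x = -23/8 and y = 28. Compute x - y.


x = -23/8, y = 28
Converting to common denominator: 8
x = -23/8, y = 224/8
x - y = -23/8 - 28 = -247/8

-247/8


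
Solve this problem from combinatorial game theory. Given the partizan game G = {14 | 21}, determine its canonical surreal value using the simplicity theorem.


Left options: {14}, max = 14
Right options: {21}, min = 21
All options are numbers and max(Left) < min(Right), so by the simplicity theorem the value is the simplest (earliest-born) number strictly between 14 and 21.
Integers 15 through 20 all lie strictly between 14 and 21.
Among integers, the simplest (lowest birthday = smallest |n|; 0 is born on day 0, +-n on day n) is 15.
No non-integer in the interval can be simpler: if x is a non-integer in the interval, then floor(x) or ceil(x) also lies in the interval (the interval contains an integer), and both are proper prefixes of x's sign expansion, i.e. born earlier. So the game value is 15.
Game value = 15

15


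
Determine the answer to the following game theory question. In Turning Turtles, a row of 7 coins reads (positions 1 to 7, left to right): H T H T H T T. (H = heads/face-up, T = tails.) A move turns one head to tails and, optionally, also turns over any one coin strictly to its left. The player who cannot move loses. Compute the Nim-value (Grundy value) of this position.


Coins: H T H T H T T
Key fact: a single head at position k behaves exactly like a Nim heap of size k (turning it to T and optionally flipping a coin at j < k corresponds to moving the heap from k to j, or to 0), and heads combine as a disjunctive sum (two heads at the same place would cancel, matching j XOR j = 0). So the Nim-value is the XOR of the 1-indexed positions of the heads.
Face-up positions (1-indexed): [1, 3, 5]
XOR 0 with 1: 0 XOR 1 = 1
XOR 1 with 3: 1 XOR 3 = 2
XOR 2 with 5: 2 XOR 5 = 7
Nim-value = 7

7


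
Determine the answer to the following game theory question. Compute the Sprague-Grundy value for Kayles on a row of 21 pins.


Kayles: a move removes 1 or 2 adjacent pins from a contiguous row.
Removing pins from a row of k leaves two independent rows (a, b) with a + b = k - 1 (one pin) or a + b = k - 2 (two pins); an end removal gives a = 0.
By Sprague-Grundy, G(k) = mex{ G(a) XOR G(b) } over all these splits. G(0) = 0.
G(1): splits (0,0):0^0=0 -> mex({0}) = 1
G(2): splits (0,1):0^1=1 (0,0):0^0=0 -> mex({0, 1}) = 2
G(3): splits (0,2):0^2=2 (1,1):1^1=0 (0,1):0^1=1 -> mex({0, 1, 2}) = 3
G(4): splits (0,3):0^3=3 (1,2):1^2=3 (0,2):0^2=2 (1,1):1^1=0 -> mex({0, 2, 3}) = 1
G(5): splits (0,4):0^1=1 (1,3):1^3=2 (2,2):2^2=0 (0,3):0^3=3 (1,2):1^2=3 -> mex({0, 1, 2, 3}) = 4
G(6) = mex({0, 1, 2, 4}) = 3
G(7) = mex({0, 1, 3, 4, 5}) = 2
G(8) = mex({0, 2, 3, 5, 6}) = 1
G(9) = mex({0, 1, 2, 3, 6, 7}) = 4
G(10) = mex({0, 1, 3, 4, 5, 7}) = 2
G(11) = mex({0, 1, 2, 3, 4, 5}) = 6
G(12) = mex({0, 1, 2, 3, 5, 6, 7}) = 4
G(13) = mex({0, 2, 3, 4, 6, 7}) = 1
G(14) = mex({0, 1, 4, 5, 6, 7}) = 2
G(15) = mex({0, 1, 2, 3, 4, 5, 6}) = 7
G(16) = mex({0, 2, 3, 5, 6, 7}) = 1
G(17) = mex({0, 1, 2, 3, 5, 6, 7}) = 4
G(18) = mex({0, 1, 2, 4, 5, 6}) = 3
G(19) = mex({0, 1, 3, 4, 5, 7}) = 2
G(20) = mex({0, 2, 3, 4, 5, 6, 7}) = 1
G(21) = mex({0, 1, 2, 3, 5, 6, 7}) = 4
Therefore G(21) = 4.

4


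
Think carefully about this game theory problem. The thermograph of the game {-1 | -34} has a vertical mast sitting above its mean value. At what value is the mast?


Game = {-1 | -34}, a switch {a | b} with numbers a > b.
Its thermograph has left wall a - t and right wall b + t, which meet at t = (a - b)/2, where both equal (a + b)/2. So the mast (mean value) is at (a + b)/2.
Mean = (-1 + (-34))/2 = -35/2 = -35/2

-35/2


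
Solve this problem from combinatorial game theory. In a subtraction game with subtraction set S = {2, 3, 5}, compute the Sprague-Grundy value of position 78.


The subtraction set is S = {2, 3, 5}.
G(k) = mex{ G(k - s) : s in S, s <= k }. We compute iteratively: G(0) = 0.
G(1) = mex({}) = 0
G(2) = mex({0}) = 1
G(3) = mex({0}) = 1
G(4) = mex({0, 1}) = 2
G(5) = mex({0, 1}) = 2
G(6) = mex({0, 1, 2}) = 3
G(7) = mex({1, 2}) = 0
G(8) = mex({1, 2, 3}) = 0
G(9) = mex({0, 2, 3}) = 1
G(10) = mex({0, 2}) = 1
G(11) = mex({0, 1, 3}) = 2
Observe that G(7)..G(11) = 0, 0, 1, 1, 2 repeats G(0)..G(4) = 0, 0, 1, 1, 2.
For k >= max(S) = 5, G(k) is determined by the previous 5 values G(k-5)..G(k-1); a window of 5 consecutive values has recurred shifted by 7, so by induction G(k + 7) = G(k) for all k >= 0: the sequence is periodic from the start with period 7.
One period: G(0..6) = 0, 0, 1, 1, 2, 2, 3.
78 mod 7 = 1, so G(78) = G(1) = 0.

0


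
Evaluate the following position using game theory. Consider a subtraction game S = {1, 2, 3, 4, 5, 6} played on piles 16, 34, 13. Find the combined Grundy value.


Subtraction set: {1, 2, 3, 4, 5, 6}
For this subtraction set, G(n) = n mod 7 (period = max + 1 = 7).
Pile 1 (size 16): G(16) = 16 mod 7 = 2
Pile 2 (size 34): G(34) = 34 mod 7 = 6
Pile 3 (size 13): G(13) = 13 mod 7 = 6
Total Grundy value = XOR of all: 2 XOR 6 XOR 6 = 2

2


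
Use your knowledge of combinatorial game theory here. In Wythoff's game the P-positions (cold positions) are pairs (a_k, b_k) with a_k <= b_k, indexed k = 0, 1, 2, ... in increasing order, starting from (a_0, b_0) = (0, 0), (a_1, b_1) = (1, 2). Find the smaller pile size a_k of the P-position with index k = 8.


By Wythoff's theorem, a_k = floor(k * phi) and b_k = floor(k * phi^2) = a_k + k, where phi = (1 + sqrt(5))/2 is the golden ratio.
phi = (1 + sqrt(5))/2 = 1.618034
k = 8
k * phi = 8 * 1.618034 = 12.944272
a_8 = floor(k * phi) = 12

12


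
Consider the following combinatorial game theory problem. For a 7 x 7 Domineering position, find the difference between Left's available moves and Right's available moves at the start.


Board is 7 x 7 (rows x cols).
Left (vertical) placements: (rows-1) * cols = 6 * 7 = 42
Right (horizontal) placements: rows * (cols-1) = 7 * 6 = 42
Advantage = Left - Right = 42 - 42 = 0

0


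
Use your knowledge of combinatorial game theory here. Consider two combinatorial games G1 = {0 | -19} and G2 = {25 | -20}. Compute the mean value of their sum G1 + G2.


G1 = {0 | -19}, G2 = {25 | -20}
Each is a switch {a | b} with numbers a > b; its mean value is (a + b)/2, and mean value is additive over game sums: m(G1 + G2) = m(G1) + m(G2).
Mean of G1 = (0 + (-19))/2 = -19/2 = -19/2
Mean of G2 = (25 + (-20))/2 = 5/2 = 5/2
Mean of G1 + G2 = -19/2 + 5/2 = -7

-7


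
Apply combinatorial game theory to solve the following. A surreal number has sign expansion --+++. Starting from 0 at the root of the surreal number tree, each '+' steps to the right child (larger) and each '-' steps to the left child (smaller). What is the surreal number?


Sign expansion: --+++
Rule: track bounds (lo, hi), initially (-inf, +inf). On '+', the current value becomes lo and we move to the simplest number in (value, hi): value + 1 if hi = +inf, otherwise the midpoint (value + hi)/2. On '-', the current value becomes hi and we move to value - 1 if lo = -inf, otherwise the midpoint (lo + value)/2.
Start at 0.
Step 1: sign = -, move left. Bounds: (-inf, 0). Value = -1
Step 2: sign = -, move left. Bounds: (-inf, -1). Value = -2
Step 3: sign = +, move right. Bounds: (-2, -1). Value = -3/2
Step 4: sign = +, move right. Bounds: (-3/2, -1). Value = -5/4
Step 5: sign = +, move right. Bounds: (-5/4, -1). Value = -9/8
The surreal number with sign expansion --+++ is -9/8.

-9/8


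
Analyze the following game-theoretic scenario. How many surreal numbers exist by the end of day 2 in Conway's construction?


Day 0: {|} = 0 is born. Count = 1.
Day n: the number of surreal numbers born by day n is 2^(n+1) - 1.
By day 0: 2^1 - 1 = 1
By day 1: 2^2 - 1 = 3
By day 2: 2^3 - 1 = 7
By day 2: 7 surreal numbers.

7


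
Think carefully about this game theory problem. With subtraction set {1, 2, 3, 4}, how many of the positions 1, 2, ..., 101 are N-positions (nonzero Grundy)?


Subtraction set S = {1, 2, 3, 4}, so G(n) = n mod 5.
G(n) = 0 when n is a multiple of 5.
Multiples of 5 in [1, 101]: 20
N-positions (nonzero Grundy) = 101 - 20 = 81

81


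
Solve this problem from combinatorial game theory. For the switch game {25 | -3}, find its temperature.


The game is {25 | -3}, a switch {a | b} with numbers a > b.
Cooling {a | b} by t gives {a - t | b + t}, which stops being hot when a - t = b + t, i.e. at t = (a - b)/2. So the temperature of a switch is (a - b)/2.
Temperature = (Left option - Right option) / 2
= (25 - (-3)) / 2
= 28 / 2
= 14

14


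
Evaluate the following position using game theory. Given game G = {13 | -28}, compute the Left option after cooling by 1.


Original game: {13 | -28} (a switch {a | b} with a > b).
Cooling by t (for t below the temperature (a - b)/2 = 41/2) taxes each move by t: {a | b} cooled by t is {a - t | b + t}.
Cooling amount: t = 1
Cooled Left option: 13 - 1 = 12
Cooled Right option: -28 + 1 = -27
Cooled game: {12 | -27}
Left option = 12

12


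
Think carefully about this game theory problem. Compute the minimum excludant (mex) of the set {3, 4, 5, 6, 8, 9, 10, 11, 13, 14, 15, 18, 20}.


Set = {3, 4, 5, 6, 8, 9, 10, 11, 13, 14, 15, 18, 20}
0 is NOT in the set. This is the mex.
mex = 0

0


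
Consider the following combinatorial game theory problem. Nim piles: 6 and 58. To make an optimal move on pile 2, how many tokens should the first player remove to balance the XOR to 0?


Piles: 6 and 58
Current XOR: 6 XOR 58 = 60 (non-zero, so this is an N-position).
To make the XOR zero, we need to find a move that balances the piles.
For pile 2 (size 58): target = 58 XOR 60 = 6
We reduce pile 2 from 58 to 6.
Tokens removed: 58 - 6 = 52
Verification: 6 XOR 6 = 0

52


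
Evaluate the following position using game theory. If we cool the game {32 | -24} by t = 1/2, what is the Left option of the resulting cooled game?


Original game: {32 | -24} (a switch {a | b} with a > b).
Cooling by t (for t below the temperature (a - b)/2 = 28) taxes each move by t: {a | b} cooled by t is {a - t | b + t}.
Cooling amount: t = 1/2
Cooled Left option: 32 - 1/2 = 63/2
Cooled Right option: -24 + 1/2 = -47/2
Cooled game: {63/2 | -47/2}
Left option = 63/2

63/2


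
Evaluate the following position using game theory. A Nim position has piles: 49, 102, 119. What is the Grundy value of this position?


We need the XOR (exclusive or) of all pile sizes.
After XOR-ing pile 1 (size 49): 0 XOR 49 = 49
After XOR-ing pile 2 (size 102): 49 XOR 102 = 87
After XOR-ing pile 3 (size 119): 87 XOR 119 = 32
The Nim-value of this position is 32.

32


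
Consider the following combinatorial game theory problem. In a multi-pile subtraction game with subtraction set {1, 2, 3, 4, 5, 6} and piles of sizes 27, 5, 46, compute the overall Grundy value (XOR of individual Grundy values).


Subtraction set: {1, 2, 3, 4, 5, 6}
For this subtraction set, G(n) = n mod 7 (period = max + 1 = 7).
Pile 1 (size 27): G(27) = 27 mod 7 = 6
Pile 2 (size 5): G(5) = 5 mod 7 = 5
Pile 3 (size 46): G(46) = 46 mod 7 = 4
Total Grundy value = XOR of all: 6 XOR 5 XOR 4 = 7

7


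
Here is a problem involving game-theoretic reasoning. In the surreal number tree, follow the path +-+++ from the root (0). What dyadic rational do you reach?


Sign expansion: +-+++
Rule: track bounds (lo, hi), initially (-inf, +inf). On '+', the current value becomes lo and we move to the simplest number in (value, hi): value + 1 if hi = +inf, otherwise the midpoint (value + hi)/2. On '-', the current value becomes hi and we move to value - 1 if lo = -inf, otherwise the midpoint (lo + value)/2.
Start at 0.
Step 1: sign = +, move right. Bounds: (0, +inf). Value = 1
Step 2: sign = -, move left. Bounds: (0, 1). Value = 1/2
Step 3: sign = +, move right. Bounds: (1/2, 1). Value = 3/4
Step 4: sign = +, move right. Bounds: (3/4, 1). Value = 7/8
Step 5: sign = +, move right. Bounds: (7/8, 1). Value = 15/16
The surreal number with sign expansion +-+++ is 15/16.

15/16


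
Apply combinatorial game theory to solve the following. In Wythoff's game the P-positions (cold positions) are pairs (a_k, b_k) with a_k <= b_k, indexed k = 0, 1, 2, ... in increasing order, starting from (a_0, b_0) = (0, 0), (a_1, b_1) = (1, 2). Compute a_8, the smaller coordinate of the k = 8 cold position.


By Wythoff's theorem, a_k = floor(k * phi) and b_k = floor(k * phi^2) = a_k + k, where phi = (1 + sqrt(5))/2 is the golden ratio.
phi = (1 + sqrt(5))/2 = 1.618034
k = 8
k * phi = 8 * 1.618034 = 12.944272
a_8 = floor(k * phi) = 12

12


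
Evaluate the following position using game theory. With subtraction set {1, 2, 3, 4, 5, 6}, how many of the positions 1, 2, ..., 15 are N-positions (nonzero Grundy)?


Subtraction set S = {1, 2, 3, 4, 5, 6}, so G(n) = n mod 7.
G(n) = 0 when n is a multiple of 7.
Multiples of 7 in [1, 15]: 2
N-positions (nonzero Grundy) = 15 - 2 = 13

13


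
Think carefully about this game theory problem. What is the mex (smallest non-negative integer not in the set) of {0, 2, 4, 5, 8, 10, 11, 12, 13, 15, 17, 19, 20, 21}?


Set = {0, 2, 4, 5, 8, 10, 11, 12, 13, 15, 17, 19, 20, 21}
0 is in the set.
1 is NOT in the set. This is the mex.
mex = 1

1


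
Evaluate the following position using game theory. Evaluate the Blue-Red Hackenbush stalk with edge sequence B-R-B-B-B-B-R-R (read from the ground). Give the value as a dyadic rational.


Edges (from ground): B-R-B-B-B-B-R-R
By Berlekamp's sign-expansion rule, a Blue-Red Hackenbush stalk has the value of the surreal number whose sign sequence is the edge sequence with B -> + and R -> -.
Sign sequence: +-++++--
Trace the sign expansion in the surreal number tree, starting from 0:
Edge 1: B (sign +) -> bounds (0, +inf), value = 1
Edge 2: R (sign -) -> bounds (0, 1), value = 1/2
Edge 3: B (sign +) -> bounds (1/2, 1), value = 3/4
Edge 4: B (sign +) -> bounds (3/4, 1), value = 7/8
Edge 5: B (sign +) -> bounds (7/8, 1), value = 15/16
Edge 6: B (sign +) -> bounds (15/16, 1), value = 31/32
Edge 7: R (sign -) -> bounds (15/16, 31/32), value = 61/64
Edge 8: R (sign -) -> bounds (15/16, 61/64), value = 121/128
Game value = 121/128

121/128


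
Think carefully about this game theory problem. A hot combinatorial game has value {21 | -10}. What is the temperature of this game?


The game is {21 | -10}, a switch {a | b} with numbers a > b.
Cooling {a | b} by t gives {a - t | b + t}, which stops being hot when a - t = b + t, i.e. at t = (a - b)/2. So the temperature of a switch is (a - b)/2.
Temperature = (Left option - Right option) / 2
= (21 - (-10)) / 2
= 31 / 2
= 31/2

31/2


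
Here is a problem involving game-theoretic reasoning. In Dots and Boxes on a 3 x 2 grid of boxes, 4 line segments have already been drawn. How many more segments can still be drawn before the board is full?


Grid: 3 x 2 boxes, i.e. 4 rows and 3 columns of dots.
Horizontal edges: (rows + 1) * cols = 4 * 2 = 8
Vertical edges: rows * (cols + 1) = 3 * 3 = 9
Total edges: 8 + 9 = 17
Edges drawn: 4
Remaining: 17 - 4 = 13

13


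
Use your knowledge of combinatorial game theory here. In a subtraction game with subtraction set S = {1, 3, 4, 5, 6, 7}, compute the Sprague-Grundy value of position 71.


The subtraction set is S = {1, 3, 4, 5, 6, 7}.
G(k) = mex{ G(k - s) : s in S, s <= k }. We compute iteratively: G(0) = 0.
G(1) = mex({0}) = 1
G(2) = mex({1}) = 0
G(3) = mex({0}) = 1
G(4) = mex({0, 1}) = 2
G(5) = mex({0, 1, 2}) = 3
G(6) = mex({0, 1, 3}) = 2
G(7) = mex({0, 1, 2}) = 3
G(8) = mex({0, 1, 2, 3}) = 4
G(9) = mex({0, 1, 2, 3, 4}) = 5
G(10) = mex({1, 2, 3, 5}) = 0
G(11) = mex({0, 2, 3, 4}) = 1
G(12) = mex({1, 2, 3, 4, 5}) = 0
G(13) = mex({0, 2, 3, 4, 5}) = 1
G(14) = mex({0, 1, 3, 4, 5}) = 2
G(15) = mex({0, 1, 2, 4, 5}) = 3
G(16) = mex({0, 1, 3, 5}) = 2
Observe that G(10)..G(16) = 0, 1, 0, 1, 2, 3, 2 repeats G(0)..G(6) = 0, 1, 0, 1, 2, 3, 2.
For k >= max(S) = 7, G(k) is determined by the previous 7 values G(k-7)..G(k-1); a window of 7 consecutive values has recurred shifted by 10, so by induction G(k + 10) = G(k) for all k >= 0: the sequence is periodic from the start with period 10.
One period: G(0..9) = 0, 1, 0, 1, 2, 3, 2, 3, 4, 5.
71 mod 10 = 1, so G(71) = G(1) = 1.

1


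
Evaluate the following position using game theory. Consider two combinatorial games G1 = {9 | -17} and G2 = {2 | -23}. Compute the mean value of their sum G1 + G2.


G1 = {9 | -17}, G2 = {2 | -23}
Each is a switch {a | b} with numbers a > b; its mean value is (a + b)/2, and mean value is additive over game sums: m(G1 + G2) = m(G1) + m(G2).
Mean of G1 = (9 + (-17))/2 = -8/2 = -4
Mean of G2 = (2 + (-23))/2 = -21/2 = -21/2
Mean of G1 + G2 = -4 + -21/2 = -29/2

-29/2


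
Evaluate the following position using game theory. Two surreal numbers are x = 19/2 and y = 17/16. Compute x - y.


x = 19/2, y = 17/16
Converting to common denominator: 16
x = 152/16, y = 17/16
x - y = 19/2 - 17/16 = 135/16

135/16


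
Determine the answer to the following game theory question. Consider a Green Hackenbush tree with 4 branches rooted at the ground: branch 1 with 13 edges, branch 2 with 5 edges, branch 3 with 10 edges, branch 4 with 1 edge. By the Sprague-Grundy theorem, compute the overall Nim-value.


The tree has 4 branches from the ground vertex.
In Green Hackenbush, the Nim-value of a simple path of length k is k.
Branch 1: length 13, Nim-value = 13
Branch 2: length 5, Nim-value = 5
Branch 3: length 10, Nim-value = 10
Branch 4: length 1, Nim-value = 1
Total Nim-value = XOR of all branch values:
0 XOR 13 = 13
13 XOR 5 = 8
8 XOR 10 = 2
2 XOR 1 = 3
Nim-value of the tree = 3

3


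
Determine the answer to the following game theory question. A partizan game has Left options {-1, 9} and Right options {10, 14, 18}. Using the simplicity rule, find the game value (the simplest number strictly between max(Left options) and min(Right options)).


Left options: {-1, 9}, max = 9
Right options: {10, 14, 18}, min = 10
All options are numbers and max(Left) < min(Right), so by the simplicity theorem the value is the simplest (earliest-born) number strictly between 9 and 10.
No integer lies strictly between 9 and 10, so the value is the dyadic rational m/2^k in the interval with the smallest k (then m odd); search k = 1, 2, ...:
Denominator 2: 19/2 lies strictly between 9 and 10 -- found.
The simplest number in the interval is 19/2.
Game value = 19/2

19/2
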